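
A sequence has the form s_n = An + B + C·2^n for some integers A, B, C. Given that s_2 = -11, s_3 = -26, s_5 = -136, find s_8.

-1241

Plug in n = 2, 3, 5: 2A + B + 4C = -11; 3A + B + 8C = -26; 5A + B + 32C = -136.
Subtracting the first from the second: A + 4C = -15.
Subtracting the second from the third: 2A + 24C = -110.
Solving: C = -5, A = 5, then B = -1.
So s_n = 5·n + (-1) + (-5)·2^n; at n=8 this is -1241.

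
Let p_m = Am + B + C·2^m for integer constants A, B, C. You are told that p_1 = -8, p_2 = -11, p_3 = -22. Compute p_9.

Plug in m = 1, 2, 3: A + B + 2C = -8; 2A + B + 4C = -11; 3A + B + 8C = -22.
Subtracting the first from the second: A + 2C = -3.
Subtracting the second from the third: A + 4C = -11.
Solving: C = -4, A = 5, then B = -5.
Hence p_9 = 5·9 + (-5) + (-4)·512 = -2008.

-2008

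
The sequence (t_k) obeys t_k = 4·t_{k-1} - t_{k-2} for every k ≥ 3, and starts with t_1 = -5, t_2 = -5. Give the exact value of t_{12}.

Compute successive terms:
t_3 = -15  t_4 = -55  t_5 = -205  t_6 = -765  t_7 = -2855  t_8 = -10655  t_9 = -39765  t_{10} = -148405  t_{11} = -553855  t_{12} = -2067015.

-2067015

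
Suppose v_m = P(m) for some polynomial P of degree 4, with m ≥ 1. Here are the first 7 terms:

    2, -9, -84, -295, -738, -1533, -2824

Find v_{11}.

1st diffs: -11, -75, -211, -443, -795, -1291.
2nd diffs: -64, -136, -232, -352, -496.
3rd diffs: -72, -96, -120, -144.
4th diffs: -24, -24, -24 (constant).
So v_m = -m^4 - 2m^3 + 5m^2 + 3m - 3.
Evaluating at m = 11 gives v_{11} = -16668.

-16668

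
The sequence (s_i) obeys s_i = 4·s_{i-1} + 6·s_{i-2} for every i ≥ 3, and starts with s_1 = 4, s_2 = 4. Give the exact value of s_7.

s_3 = 40, s_4 = 184, s_5 = 976, s_6 = 5008, s_7 = 25888.

25888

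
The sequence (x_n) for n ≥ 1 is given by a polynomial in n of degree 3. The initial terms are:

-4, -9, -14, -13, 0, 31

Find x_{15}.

1st diffs: -5, -5, 1, 13, 31.
2nd diffs: 0, 6, 12, 18.
3rd diffs: 6, 6, 6 (constant).
So x_n = n^3 - 6n^2 + 6n - 5.
Evaluating at n = 15 gives x_{15} = 2110.

2110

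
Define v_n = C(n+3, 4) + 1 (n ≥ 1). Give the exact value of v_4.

C(7, 4) = 35, so v_4 = 36.

36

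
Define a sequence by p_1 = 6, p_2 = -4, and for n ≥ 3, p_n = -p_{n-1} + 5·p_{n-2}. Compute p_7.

Applying the relation repeatedly:
p_3 = 34  p_4 = -54  p_5 = 224  p_6 = -494  p_7 = 1614.

1614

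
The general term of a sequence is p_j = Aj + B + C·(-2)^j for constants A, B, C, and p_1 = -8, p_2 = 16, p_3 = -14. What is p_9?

At j = 1, 2, 3: A + B - 2C = -8; 2A + B + 4C = 16; 3A + B - 8C = -14.
Subtracting the first from the second: A + 6C = 24.
Subtracting the second from the third: A - 12C = -30.
Solving: C = 3, A = 6, then B = -8.
So p_j = 6·j + (-8) + 3·(-2)^j; at j=9 this is -1490.

-1490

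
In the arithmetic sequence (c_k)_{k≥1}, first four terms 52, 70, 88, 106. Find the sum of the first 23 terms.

5750

Common difference d = 18.
c_k = 52 + (k - 1)·18.
c_{23} = 448; S = 23·(52 + 448)/2 = 5750.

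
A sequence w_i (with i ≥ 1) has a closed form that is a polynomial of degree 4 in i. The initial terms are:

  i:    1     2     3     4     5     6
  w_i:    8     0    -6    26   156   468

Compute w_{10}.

6056

1st diffs: -8, -6, 32, 130, 312.
2nd diffs: 2, 38, 98, 182.
3rd diffs: 36, 60, 84.
4th diffs: 24, 24 (constant).
Newton forward-difference form: w_i = 8 + (-8)·C(i-1,1) + 2·C(i-1,2) + 36·C(i-1,3) + 24·C(i-1,4).
At i = 10: i-1 = 9, so w_{10} = 8 - 72 + 72 + 3024 + 3024 = 6056.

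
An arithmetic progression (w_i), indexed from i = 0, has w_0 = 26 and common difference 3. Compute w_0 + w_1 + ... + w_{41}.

3675

w_i = 26 + (i - 0)·3.
w_{41} = 149; S = 42·(26 + 149)/2 = 3675.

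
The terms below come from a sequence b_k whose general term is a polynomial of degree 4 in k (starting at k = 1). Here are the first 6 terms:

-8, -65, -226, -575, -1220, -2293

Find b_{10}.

-14345

1st diffs: -57, -161, -349, -645, -1073.
2nd diffs: -104, -188, -296, -428.
3rd diffs: -84, -108, -132.
4th diffs: -24, -24 (constant).
Newton forward-difference form: b_k = -8 + (-57)·C(k-1,1) + (-104)·C(k-1,2) + (-84)·C(k-1,3) + (-24)·C(k-1,4).
At k = 10: k-1 = 9, so b_{10} = -8 - 513 - 3744 - 7056 - 3024 = -14345.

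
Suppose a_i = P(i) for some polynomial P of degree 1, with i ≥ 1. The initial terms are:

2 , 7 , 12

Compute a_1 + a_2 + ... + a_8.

156

1st diffs: 5, 5 (constant).
So a_i = 5i - 3.
Continuing: …, 17, 22, 27, 32, …, a_8 = 37.
Summing i = 1..8 (8 terms) gives 156.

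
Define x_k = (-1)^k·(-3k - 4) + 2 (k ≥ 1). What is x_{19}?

63

(-1)^19 = -1; -3k - 4 at k=19 is -61; so x_{19} = 63.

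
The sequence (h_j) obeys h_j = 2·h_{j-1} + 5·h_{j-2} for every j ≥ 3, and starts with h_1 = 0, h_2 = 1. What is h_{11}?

48682

Step forward from the initial values:
h_3 = 2;  h_4 = 9;  h_5 = 28;  h_6 = 101;  h_7 = 342;  h_8 = 1189;  h_9 = 4088;  h_{10} = 14121;  h_{11} = 48682.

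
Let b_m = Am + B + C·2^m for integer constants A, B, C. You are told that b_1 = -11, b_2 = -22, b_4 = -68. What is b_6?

The three given values yield: A + B + 2C = -11; 2A + B + 4C = -22; 4A + B + 16C = -68.
Subtracting the first from the second: A + 2C = -11.
Subtracting the second from the third: 2A + 12C = -46.
Solving: C = -3, A = -5, then B = 0.
Hence b_6 = -5·6 + 0 + (-3)·64 = -222.

-222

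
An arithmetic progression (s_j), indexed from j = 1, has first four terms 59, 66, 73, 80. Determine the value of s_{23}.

213

Common difference d = 7.
s_j = 59 + (j - 1)·7.
s_{23} = 59 + 22·7 = 213.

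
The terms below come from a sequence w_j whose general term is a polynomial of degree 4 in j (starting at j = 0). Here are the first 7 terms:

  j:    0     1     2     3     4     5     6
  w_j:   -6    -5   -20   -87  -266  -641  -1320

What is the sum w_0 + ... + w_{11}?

-40354

1st diffs: 1, -15, -67, -179, -375, -679.
2nd diffs: -16, -52, -112, -196, -304.
3rd diffs: -36, -60, -84, -108.
4th diffs: -24, -24, -24 (constant).
Newton forward-difference form: w_j = -6 + 1·C(j,1) + (-16)·C(j,2) + (-36)·C(j,3) + (-24)·C(j,4).
Continuing: …, -2435, -4142, -6621, -10076, …, w_{11} = -14735.
Summing j = 0..11 (12 terms) gives -40354.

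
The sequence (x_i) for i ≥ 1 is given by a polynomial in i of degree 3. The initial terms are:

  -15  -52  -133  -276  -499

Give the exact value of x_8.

1st diffs: -37, -81, -143, -223.
2nd diffs: -44, -62, -80.
3rd diffs: -18, -18 (constant).
Newton forward-difference form: x_i = -15 + (-37)·C(i-1,1) + (-44)·C(i-1,2) + (-18)·C(i-1,3).
At i = 8: i-1 = 7, so x_8 = -15 - 259 - 924 - 630 = -1828.

-1828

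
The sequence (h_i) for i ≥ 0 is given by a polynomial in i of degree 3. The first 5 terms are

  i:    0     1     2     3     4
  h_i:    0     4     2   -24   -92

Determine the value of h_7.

1st diffs: 4, -2, -26, -68.
2nd diffs: -6, -24, -42.
3rd diffs: -18, -18 (constant).
So h_i = -3i^3 + 6i^2 + i.
Evaluating at i = 7 gives h_7 = -728.

-728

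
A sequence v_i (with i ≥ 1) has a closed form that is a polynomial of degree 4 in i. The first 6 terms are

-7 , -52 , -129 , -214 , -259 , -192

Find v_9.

1761

1st diffs: -45, -77, -85, -45, 67.
2nd diffs: -32, -8, 40, 112.
3rd diffs: 24, 48, 72.
4th diffs: 24, 24 (constant).
So v_i = i^4 - 6i^3 - 5i^2 - 3i + 6.
Evaluating at i = 9 gives v_9 = 1761.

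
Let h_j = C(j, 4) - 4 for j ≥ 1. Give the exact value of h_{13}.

711

C(13, 4) = 715, so h_{13} = 711.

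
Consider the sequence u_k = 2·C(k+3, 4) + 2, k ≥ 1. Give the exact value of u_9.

992

C(12, 4) = 495, so u_9 = 992.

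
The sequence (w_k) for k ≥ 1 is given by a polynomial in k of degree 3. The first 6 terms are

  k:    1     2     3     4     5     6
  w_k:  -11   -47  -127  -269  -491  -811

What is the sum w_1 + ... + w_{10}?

-10790

1st diffs: -36, -80, -142, -222, -320.
2nd diffs: -44, -62, -80, -98.
3rd diffs: -18, -18, -18 (constant).
Newton forward-difference form: w_k = -11 + (-36)·C(k-1,1) + (-44)·C(k-1,2) + (-18)·C(k-1,3).
Continuing: -1247, -1817, -2539, -3431.
Summing k = 1..10 (10 terms) gives -10790.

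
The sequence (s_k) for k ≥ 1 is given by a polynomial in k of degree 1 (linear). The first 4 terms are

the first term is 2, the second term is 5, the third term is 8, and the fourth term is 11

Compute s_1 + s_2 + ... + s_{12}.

222

1st diffs: 3, 3, 3 (constant).
So s_k = 3k - 1.
Continuing: …, 14, 17, 20, 23, …, s_{12} = 35.
Summing k = 1..12 (12 terms) gives 222.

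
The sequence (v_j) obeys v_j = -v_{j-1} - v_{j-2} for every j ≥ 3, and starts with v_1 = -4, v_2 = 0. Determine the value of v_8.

0

v_3 = 4, v_4 = -4, v_5 = 0, v_6 = 4, v_7 = -4, v_8 = 0.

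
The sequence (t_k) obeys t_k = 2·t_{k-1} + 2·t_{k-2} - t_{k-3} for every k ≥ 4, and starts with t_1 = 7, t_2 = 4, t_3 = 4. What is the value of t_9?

t_4 = 9; t_5 = 22; t_6 = 58; t_7 = 151; t_8 = 396; t_9 = 1036.

1036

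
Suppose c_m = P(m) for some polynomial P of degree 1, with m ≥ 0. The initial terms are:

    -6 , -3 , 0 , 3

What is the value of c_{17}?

45

1st diffs: 3, 3, 3 (constant).
So c_m = 3m - 6.
Evaluating at m = 17 gives c_{17} = 45.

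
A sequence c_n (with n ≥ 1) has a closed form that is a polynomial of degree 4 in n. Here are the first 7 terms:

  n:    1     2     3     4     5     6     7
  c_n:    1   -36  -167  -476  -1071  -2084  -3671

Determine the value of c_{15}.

1st diffs: -37, -131, -309, -595, -1013, -1587.
2nd diffs: -94, -178, -286, -418, -574.
3rd diffs: -84, -108, -132, -156.
4th diffs: -24, -24, -24 (constant).
Newton forward-difference form: c_n = 1 + (-37)·C(n-1,1) + (-94)·C(n-1,2) + (-84)·C(n-1,3) + (-24)·C(n-1,4).
At n = 15: n-1 = 14, so c_{15} = 1 - 518 - 8554 - 30576 - 24024 = -63671.

-63671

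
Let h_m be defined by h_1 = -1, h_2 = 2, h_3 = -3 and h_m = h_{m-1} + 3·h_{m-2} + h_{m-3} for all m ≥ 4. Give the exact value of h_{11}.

Compute successive terms:
h_4 = 2  h_5 = -5  h_6 = -2  h_7 = -15  h_8 = -26  h_9 = -73  h_{10} = -166  h_{11} = -411.

-411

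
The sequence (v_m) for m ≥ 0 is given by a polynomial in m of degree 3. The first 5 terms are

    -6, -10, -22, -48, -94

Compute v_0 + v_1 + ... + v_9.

1st diffs: -4, -12, -26, -46.
2nd diffs: -8, -14, -20.
3rd diffs: -6, -6 (constant).
Newton forward-difference form: v_m = -6 + (-4)·C(m,1) + (-8)·C(m,2) + (-6)·C(m,3).
Continuing: …, -166, -270, -412, -598, …, v_9 = -834.
Summing m = 0..9 (10 terms) gives -2460.

-2460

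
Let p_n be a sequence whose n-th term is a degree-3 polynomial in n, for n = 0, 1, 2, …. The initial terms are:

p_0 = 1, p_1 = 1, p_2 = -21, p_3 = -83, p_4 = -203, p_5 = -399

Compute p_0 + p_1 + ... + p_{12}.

-19149

1st diffs: 0, -22, -62, -120, -196.
2nd diffs: -22, -40, -58, -76.
3rd diffs: -18, -18, -18 (constant).
Newton forward-difference form: p_n = 1 + (-22)·C(n,2) + (-18)·C(n,3).
Continuing: …, -689, -1091, -1623, -2303, …, p_{12} = -5411.
Summing n = 0..12 (13 terms) gives -19149.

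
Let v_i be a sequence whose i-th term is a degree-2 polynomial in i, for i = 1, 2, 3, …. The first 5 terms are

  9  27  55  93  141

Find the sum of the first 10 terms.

1st diffs: 18, 28, 38, 48.
2nd diffs: 10, 10, 10 (constant).
So v_i = 5i^2 + 3i + 1.
Continuing: …, 199, 267, 345, 433, …, v_{10} = 531.
Summing i = 1..10 (10 terms) gives 2100.

2100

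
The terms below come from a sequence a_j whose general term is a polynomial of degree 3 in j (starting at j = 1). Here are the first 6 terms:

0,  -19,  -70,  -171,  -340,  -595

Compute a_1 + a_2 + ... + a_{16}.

-52960

1st diffs: -19, -51, -101, -169, -255.
2nd diffs: -32, -50, -68, -86.
3rd diffs: -18, -18, -18 (constant).
Newton forward-difference form: a_j = (-19)·C(j-1,1) + (-32)·C(j-1,2) + (-18)·C(j-1,3).
Continuing: …, -954, -1435, -2056, -2835, …, a_{16} = -11835.
Summing j = 1..16 (16 terms) gives -52960.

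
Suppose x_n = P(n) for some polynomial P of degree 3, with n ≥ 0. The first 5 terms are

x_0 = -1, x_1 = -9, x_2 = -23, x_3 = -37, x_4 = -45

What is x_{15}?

1st diffs: -8, -14, -14, -8.
2nd diffs: -6, 0, 6.
3rd diffs: 6, 6 (constant).
Newton forward-difference form: x_n = -1 + (-8)·C(n,1) + (-6)·C(n,2) + 6·C(n,3).
At n = 15: n = 15, so x_{15} = -1 - 120 - 630 + 2730 = 1979.

1979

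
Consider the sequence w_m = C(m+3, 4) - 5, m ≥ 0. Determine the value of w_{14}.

C(17, 4) = 2380, so w_{14} = 2375.

2375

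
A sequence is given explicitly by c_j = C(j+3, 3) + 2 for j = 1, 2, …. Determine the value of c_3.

22

C(6, 3) = 20, so c_3 = 22.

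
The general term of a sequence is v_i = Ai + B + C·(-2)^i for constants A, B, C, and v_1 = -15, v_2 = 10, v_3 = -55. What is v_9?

-2605

Write the equations: A + B - 2C = -15; 2A + B + 4C = 10; 3A + B - 8C = -55.
Subtracting the first from the second: A + 6C = 25.
Subtracting the second from the third: A - 12C = -65.
Solving: C = 5, A = -5, then B = 0.
Therefore v_9 = -45 + 0 + 5·(-512) = -2605.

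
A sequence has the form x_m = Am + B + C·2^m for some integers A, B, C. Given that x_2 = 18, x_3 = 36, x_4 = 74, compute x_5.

The three given values yield: 2A + B + 4C = 18; 3A + B + 8C = 36; 4A + B + 16C = 74.
Subtracting the first from the second: A + 4C = 18.
Subtracting the second from the third: A + 8C = 38.
Solving: C = 5, A = -2, then B = 2.
So x_m = -2·m + 2 + 5·2^m; at m=5 this is 152.

152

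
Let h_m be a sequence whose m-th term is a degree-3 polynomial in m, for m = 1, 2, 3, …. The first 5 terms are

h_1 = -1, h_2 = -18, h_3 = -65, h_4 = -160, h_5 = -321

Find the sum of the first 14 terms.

-30499

1st diffs: -17, -47, -95, -161.
2nd diffs: -30, -48, -66.
3rd diffs: -18, -18 (constant).
So h_m = -3m^3 + 3m^2 - 5m + 4.
Continuing: …, -566, -913, -1380, -1985, …, h_{14} = -7710.
Summing m = 1..14 (14 terms) gives -30499.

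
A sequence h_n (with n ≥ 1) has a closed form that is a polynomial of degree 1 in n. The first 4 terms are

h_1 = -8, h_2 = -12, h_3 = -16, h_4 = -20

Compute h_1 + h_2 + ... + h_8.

-176

1st diffs: -4, -4, -4 (constant).
So h_n = -4n - 4.
Continuing: -24, -28, -32, -36.
Summing n = 1..8 (8 terms) gives -176.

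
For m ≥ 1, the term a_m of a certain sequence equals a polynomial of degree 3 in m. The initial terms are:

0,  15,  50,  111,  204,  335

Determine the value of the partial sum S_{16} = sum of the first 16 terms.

23920

1st diffs: 15, 35, 61, 93, 131.
2nd diffs: 20, 26, 32, 38.
3rd diffs: 6, 6, 6 (constant).
Newton forward-difference form: a_m = 15·C(m-1,1) + 20·C(m-1,2) + 6·C(m-1,3).
Continuing: …, 510, 735, 1016, 1359, …, a_{16} = 5055.
Summing m = 1..16 (16 terms) gives 23920.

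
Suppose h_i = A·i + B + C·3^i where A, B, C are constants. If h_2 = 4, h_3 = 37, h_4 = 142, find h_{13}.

3188599

Write the equations: 2A + B + 9C = 4; 3A + B + 27C = 37; 4A + B + 81C = 142.
Subtracting the first from the second: A + 18C = 33.
Subtracting the second from the third: A + 54C = 105.
Solving: C = 2, A = -3, then B = -8.
Therefore h_{13} = -39 + (-8) + 2·1594323 = 3188599.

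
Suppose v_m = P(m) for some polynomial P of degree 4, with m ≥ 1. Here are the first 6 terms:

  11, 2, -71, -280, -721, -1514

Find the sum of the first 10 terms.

-29143

1st diffs: -9, -73, -209, -441, -793.
2nd diffs: -64, -136, -232, -352.
3rd diffs: -72, -96, -120.
4th diffs: -24, -24 (constant).
Newton forward-difference form: v_m = 11 + (-9)·C(m-1,1) + (-64)·C(m-1,2) + (-72)·C(m-1,3) + (-24)·C(m-1,4).
Continuing: -2803, -4756, -7565, -11446.
Summing m = 1..10 (10 terms) gives -29143.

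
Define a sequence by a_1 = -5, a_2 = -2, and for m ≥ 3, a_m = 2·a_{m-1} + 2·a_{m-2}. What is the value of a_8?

-1856

a_3 = -14  a_4 = -32  a_5 = -92  a_6 = -248  a_7 = -680  a_8 = -1856.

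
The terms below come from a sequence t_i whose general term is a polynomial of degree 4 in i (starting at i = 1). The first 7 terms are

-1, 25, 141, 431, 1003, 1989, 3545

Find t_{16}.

80819

1st diffs: 26, 116, 290, 572, 986, 1556.
2nd diffs: 90, 174, 282, 414, 570.
3rd diffs: 84, 108, 132, 156.
4th diffs: 24, 24, 24 (constant).
So t_i = i^4 + 4i^3 - 4i^2 - 5i + 3.
Evaluating at i = 16 gives t_{16} = 80819.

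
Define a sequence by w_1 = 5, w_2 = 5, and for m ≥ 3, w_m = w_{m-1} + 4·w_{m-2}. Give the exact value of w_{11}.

37945

Iterate the recurrence:
w_3 = 25, w_4 = 45, w_5 = 145, w_6 = 325, w_7 = 905, w_8 = 2205, w_9 = 5825, w_{10} = 14645, w_{11} = 37945.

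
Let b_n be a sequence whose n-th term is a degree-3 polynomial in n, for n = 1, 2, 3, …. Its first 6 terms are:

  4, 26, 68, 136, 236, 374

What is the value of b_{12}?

2336

1st diffs: 22, 42, 68, 100, 138.
2nd diffs: 20, 26, 32, 38.
3rd diffs: 6, 6, 6 (constant).
Newton forward-difference form: b_n = 4 + 22·C(n-1,1) + 20·C(n-1,2) + 6·C(n-1,3).
At n = 12: n-1 = 11, so b_{12} = 4 + 242 + 1100 + 990 = 2336.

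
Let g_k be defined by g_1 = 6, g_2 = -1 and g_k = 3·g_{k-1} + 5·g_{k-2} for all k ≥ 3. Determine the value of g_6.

1469

g_3 = 27  g_4 = 76  g_5 = 363  g_6 = 1469.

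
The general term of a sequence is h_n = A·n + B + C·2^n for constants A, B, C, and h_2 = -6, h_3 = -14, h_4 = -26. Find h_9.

Plug in n = 2, 3, 4: 2A + B + 4C = -6; 3A + B + 8C = -14; 4A + B + 16C = -26.
Subtracting the first from the second: A + 4C = -8.
Subtracting the second from the third: A + 8C = -12.
Solving: C = -1, A = -4, then B = 6.
Therefore h_9 = -36 + 6 + (-1)·512 = -542.

-542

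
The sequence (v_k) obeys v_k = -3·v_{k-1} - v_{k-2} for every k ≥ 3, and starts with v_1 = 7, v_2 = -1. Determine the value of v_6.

v_3 = -4;  v_4 = 13;  v_5 = -35;  v_6 = 92.

92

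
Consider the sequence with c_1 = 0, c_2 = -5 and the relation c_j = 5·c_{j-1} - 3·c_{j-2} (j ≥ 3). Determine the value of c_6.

Compute successive terms:
c_3 = -25; c_4 = -110; c_5 = -475; c_6 = -2045.

-2045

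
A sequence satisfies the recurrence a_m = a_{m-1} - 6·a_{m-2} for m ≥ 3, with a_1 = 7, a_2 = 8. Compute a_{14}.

170438

Step forward from the initial values:
a_3 = -34; a_4 = -82; a_5 = 122; …; a_{11} = 38282; a_{12} = -80026; a_{13} = -309718; a_{14} = 170438.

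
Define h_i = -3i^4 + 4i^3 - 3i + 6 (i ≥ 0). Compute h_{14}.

-104308

h_{14} = -3·14^4 + 4·14^3 - 3·14 + 6 = -104308.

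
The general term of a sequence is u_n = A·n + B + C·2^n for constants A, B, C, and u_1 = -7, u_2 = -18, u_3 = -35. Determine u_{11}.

-6195

At n = 1, 2, 3: A + B + 2C = -7; 2A + B + 4C = -18; 3A + B + 8C = -35.
Subtracting the first from the second: A + 2C = -11.
Subtracting the second from the third: A + 4C = -17.
Solving: C = -3, A = -5, then B = 4.
So u_n = -5·n + 4 + (-3)·2^n; at n=11 this is -6195.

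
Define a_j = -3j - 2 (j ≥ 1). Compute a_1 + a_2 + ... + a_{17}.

-493

Over j = 1..17: Σj = 153.
Total = (-3)·153 + (-2)·17 = -493.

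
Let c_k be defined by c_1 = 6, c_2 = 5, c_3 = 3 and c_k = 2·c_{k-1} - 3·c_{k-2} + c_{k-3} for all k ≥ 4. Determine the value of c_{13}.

Compute successive terms:
c_4 = -3  c_5 = -10  c_6 = -8  c_7 = 11  c_8 = 36  c_9 = 31  c_{10} = -35  c_{11} = -127  c_{12} = -118  c_{13} = 110.

110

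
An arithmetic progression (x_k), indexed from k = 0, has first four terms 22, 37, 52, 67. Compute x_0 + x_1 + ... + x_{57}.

26071

Common difference d = 15.
x_k = 22 + (k - 0)·15.
x_{57} = 877; S = 58·(22 + 877)/2 = 26071.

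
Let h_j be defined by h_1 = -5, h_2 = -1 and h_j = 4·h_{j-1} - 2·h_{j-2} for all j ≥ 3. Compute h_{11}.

146784

Compute successive terms:
h_3 = 6;  h_4 = 26;  h_5 = 92;  h_6 = 316;  h_7 = 1080;  h_8 = 3688;  h_9 = 12592;  h_{10} = 42992;  h_{11} = 146784.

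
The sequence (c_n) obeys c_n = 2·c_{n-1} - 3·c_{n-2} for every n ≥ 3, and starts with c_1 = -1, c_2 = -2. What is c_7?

-13

Compute successive terms:
c_3 = -1, c_4 = 4, c_5 = 11, c_6 = 10, c_7 = -13.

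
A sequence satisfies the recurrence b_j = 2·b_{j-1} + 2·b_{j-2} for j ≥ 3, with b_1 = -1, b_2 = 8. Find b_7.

872

Applying the relation repeatedly:
b_3 = 14, b_4 = 44, b_5 = 116, b_6 = 320, b_7 = 872.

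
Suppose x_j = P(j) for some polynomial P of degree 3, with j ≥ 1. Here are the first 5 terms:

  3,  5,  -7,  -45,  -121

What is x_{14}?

-4495

1st diffs: 2, -12, -38, -76.
2nd diffs: -14, -26, -38.
3rd diffs: -12, -12 (constant).
Newton forward-difference form: x_j = 3 + 2·C(j-1,1) + (-14)·C(j-1,2) + (-12)·C(j-1,3).
At j = 14: j-1 = 13, so x_{14} = 3 + 26 - 1092 - 3432 = -4495.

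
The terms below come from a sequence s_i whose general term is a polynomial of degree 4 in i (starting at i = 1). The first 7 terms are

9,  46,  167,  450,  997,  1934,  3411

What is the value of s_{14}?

1st diffs: 37, 121, 283, 547, 937, 1477.
2nd diffs: 84, 162, 264, 390, 540.
3rd diffs: 78, 102, 126, 150.
4th diffs: 24, 24, 24 (constant).
So s_i = i^4 + 3i^3 - i^2 + 4i + 2.
Evaluating at i = 14 gives s_{14} = 46510.

46510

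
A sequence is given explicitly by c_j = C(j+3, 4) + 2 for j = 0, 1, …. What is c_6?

C(9, 4) = 126, so c_6 = 128.

128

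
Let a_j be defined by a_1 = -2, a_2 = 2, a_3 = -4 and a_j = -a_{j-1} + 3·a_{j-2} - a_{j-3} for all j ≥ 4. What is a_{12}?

Iterate the recurrence:
a_4 = 12, a_5 = -26, a_6 = 66, a_7 = -156, a_8 = 380, a_9 = -914, a_{10} = 2210, a_{11} = -5332, a_{12} = 12876.

12876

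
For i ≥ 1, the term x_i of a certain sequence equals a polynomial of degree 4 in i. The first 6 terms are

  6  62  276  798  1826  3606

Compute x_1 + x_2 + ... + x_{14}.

308938

1st diffs: 56, 214, 522, 1028, 1780.
2nd diffs: 158, 308, 506, 752.
3rd diffs: 150, 198, 246.
4th diffs: 48, 48 (constant).
Newton forward-difference form: x_i = 6 + 56·C(i-1,1) + 158·C(i-1,2) + 150·C(i-1,3) + 48·C(i-1,4).
Continuing: …, 6432, 10646, 16638, 24846, …, x_{14} = 90278.
Summing i = 1..14 (14 terms) gives 308938.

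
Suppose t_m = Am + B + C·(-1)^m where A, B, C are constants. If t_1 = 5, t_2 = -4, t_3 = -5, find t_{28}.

-134

The three given values yield: A + B - C = 5; 2A + B + C = -4; 3A + B - C = -5.
Subtracting the first from the second: A + 2C = -9.
Subtracting the second from the third: A - 2C = -1.
Solving: C = -2, A = -5, then B = 8.
So t_m = -5·m + 8 + (-2)·(-1)^m; at m=28 this is -134.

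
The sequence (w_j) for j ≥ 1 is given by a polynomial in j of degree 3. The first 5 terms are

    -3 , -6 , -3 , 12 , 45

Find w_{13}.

1677

1st diffs: -3, 3, 15, 33.
2nd diffs: 6, 12, 18.
3rd diffs: 6, 6 (constant).
So w_j = j^3 - 3j^2 - j.
Evaluating at j = 13 gives w_{13} = 1677.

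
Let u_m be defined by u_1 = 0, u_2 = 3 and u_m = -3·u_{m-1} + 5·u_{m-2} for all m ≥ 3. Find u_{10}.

Iterate the recurrence:
u_3 = -9;  u_4 = 42;  u_5 = -171;  u_6 = 723;  u_7 = -3024;  u_8 = 12687;  u_9 = -53181;  u_{10} = 222978.

222978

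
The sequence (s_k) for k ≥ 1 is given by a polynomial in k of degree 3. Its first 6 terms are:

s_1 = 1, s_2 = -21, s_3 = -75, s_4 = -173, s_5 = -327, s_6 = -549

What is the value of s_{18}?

1st diffs: -22, -54, -98, -154, -222.
2nd diffs: -32, -44, -56, -68.
3rd diffs: -12, -12, -12 (constant).
Newton forward-difference form: s_k = 1 + (-22)·C(k-1,1) + (-32)·C(k-1,2) + (-12)·C(k-1,3).
At k = 18: k-1 = 17, so s_{18} = 1 - 374 - 4352 - 8160 = -12885.

-12885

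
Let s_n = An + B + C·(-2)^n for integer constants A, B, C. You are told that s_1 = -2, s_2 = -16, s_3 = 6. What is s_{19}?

At n = 1, 2, 3: A + B - 2C = -2; 2A + B + 4C = -16; 3A + B - 8C = 6.
Subtracting the first from the second: A + 6C = -14.
Subtracting the second from the third: A - 12C = 22.
Solving: C = -2, A = -2, then B = -4.
Therefore s_{19} = -38 + (-4) + (-2)·(-524288) = 1048534.

1048534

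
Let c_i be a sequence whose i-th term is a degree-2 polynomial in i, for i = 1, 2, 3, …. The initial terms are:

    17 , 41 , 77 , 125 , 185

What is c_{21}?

1st diffs: 24, 36, 48, 60.
2nd diffs: 12, 12, 12 (constant).
So c_i = 6i^2 + 6i + 5.
Evaluating at i = 21 gives c_{21} = 2777.

2777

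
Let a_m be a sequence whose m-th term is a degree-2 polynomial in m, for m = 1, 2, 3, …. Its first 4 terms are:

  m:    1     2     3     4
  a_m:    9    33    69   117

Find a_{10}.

657

1st diffs: 24, 36, 48.
2nd diffs: 12, 12 (constant).
Newton forward-difference form: a_m = 9 + 24·C(m-1,1) + 12·C(m-1,2).
At m = 10: m-1 = 9, so a_{10} = 9 + 216 + 432 = 657.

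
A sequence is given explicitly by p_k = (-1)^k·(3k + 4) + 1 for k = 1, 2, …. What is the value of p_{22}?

(-1)^22 = 1; 3k + 4 at k=22 is 70; so p_{22} = 71.

71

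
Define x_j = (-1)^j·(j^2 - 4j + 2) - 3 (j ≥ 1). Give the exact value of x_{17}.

(-1)^17 = -1; j^2 - 4j + 2 at j=17 is 223; so x_{17} = -226.

-226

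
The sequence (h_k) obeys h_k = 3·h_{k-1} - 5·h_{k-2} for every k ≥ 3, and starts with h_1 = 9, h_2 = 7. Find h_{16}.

1594693

Compute successive terms:
h_3 = -24; h_4 = -107; h_5 = -201; …; h_{13} = -81351; h_{14} = 93607; h_{15} = 687576; h_{16} = 1594693.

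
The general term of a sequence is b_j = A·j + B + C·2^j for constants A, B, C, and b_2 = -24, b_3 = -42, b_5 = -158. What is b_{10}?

The three given values yield: 2A + B + 4C = -24; 3A + B + 8C = -42; 5A + B + 32C = -158.
Subtracting the first from the second: A + 4C = -18.
Subtracting the second from the third: 2A + 24C = -116.
Solving: C = -5, A = 2, then B = -8.
Hence b_{10} = 2·10 + (-8) + (-5)·1024 = -5108.

-5108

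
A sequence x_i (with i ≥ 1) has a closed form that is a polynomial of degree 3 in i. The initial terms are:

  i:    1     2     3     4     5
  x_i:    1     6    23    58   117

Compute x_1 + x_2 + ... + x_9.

1st diffs: 5, 17, 35, 59.
2nd diffs: 12, 18, 24.
3rd diffs: 6, 6 (constant).
Newton forward-difference form: x_i = 1 + 5·C(i-1,1) + 12·C(i-1,2) + 6·C(i-1,3).
Continuing: 206, 331, 498, 713.
Summing i = 1..9 (9 terms) gives 1953.

1953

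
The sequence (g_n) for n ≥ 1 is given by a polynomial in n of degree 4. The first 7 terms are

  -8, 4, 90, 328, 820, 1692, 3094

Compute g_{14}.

45388

1st diffs: 12, 86, 238, 492, 872, 1402.
2nd diffs: 74, 152, 254, 380, 530.
3rd diffs: 78, 102, 126, 150.
4th diffs: 24, 24, 24 (constant).
Newton forward-difference form: g_n = -8 + 12·C(n-1,1) + 74·C(n-1,2) + 78·C(n-1,3) + 24·C(n-1,4).
At n = 14: n-1 = 13, so g_{14} = -8 + 156 + 5772 + 22308 + 17160 = 45388.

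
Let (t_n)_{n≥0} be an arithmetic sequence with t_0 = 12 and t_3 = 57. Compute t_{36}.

Common difference d = (57 - 12) / (3 - 0) = 15.
t_n = 12 + (n - 0)·15.
t_{36} = 12 + 36·15 = 552.

552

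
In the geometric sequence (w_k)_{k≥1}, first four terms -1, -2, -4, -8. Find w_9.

Common ratio r = 2.
w_k = (-1)·2^(k-1).
w_9 = (-1)·2^8 = -256.

-256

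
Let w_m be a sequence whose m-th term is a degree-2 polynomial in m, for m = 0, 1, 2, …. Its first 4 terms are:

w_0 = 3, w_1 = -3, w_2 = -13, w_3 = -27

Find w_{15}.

1st diffs: -6, -10, -14.
2nd diffs: -4, -4 (constant).
Newton forward-difference form: w_m = 3 + (-6)·C(m,1) + (-4)·C(m,2).
At m = 15: m = 15, so w_{15} = 3 - 90 - 420 = -507.

-507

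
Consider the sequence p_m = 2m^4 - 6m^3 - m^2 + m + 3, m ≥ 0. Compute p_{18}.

p_{18} = 2·18^4 - 6·18^3 - 1·18^2 + 1·18 + 3 = 174657.

174657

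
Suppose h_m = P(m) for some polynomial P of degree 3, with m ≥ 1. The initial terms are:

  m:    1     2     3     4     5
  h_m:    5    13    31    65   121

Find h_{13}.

2081

1st diffs: 8, 18, 34, 56.
2nd diffs: 10, 16, 22.
3rd diffs: 6, 6 (constant).
Newton forward-difference form: h_m = 5 + 8·C(m-1,1) + 10·C(m-1,2) + 6·C(m-1,3).
At m = 13: m-1 = 12, so h_{13} = 5 + 96 + 660 + 1320 = 2081.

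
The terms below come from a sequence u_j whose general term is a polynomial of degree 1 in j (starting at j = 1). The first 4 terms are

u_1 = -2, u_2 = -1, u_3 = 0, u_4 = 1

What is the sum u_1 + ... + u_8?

12

1st diffs: 1, 1, 1 (constant).
So u_j = j - 3.
Continuing: 2, 3, 4, 5.
Summing j = 1..8 (8 terms) gives 12.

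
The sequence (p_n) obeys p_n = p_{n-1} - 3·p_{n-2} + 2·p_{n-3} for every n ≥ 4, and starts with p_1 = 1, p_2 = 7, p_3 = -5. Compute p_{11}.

325

Applying the relation repeatedly:
p_4 = -24; p_5 = 5; p_6 = 67; p_7 = 4; p_8 = -187; p_9 = -65; p_{10} = 504; p_{11} = 325.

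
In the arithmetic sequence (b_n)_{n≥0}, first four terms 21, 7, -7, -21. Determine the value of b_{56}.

Common difference d = -14.
b_n = 21 + (n - 0)·(-14).
b_{56} = 21 + 56·(-14) = -763.

-763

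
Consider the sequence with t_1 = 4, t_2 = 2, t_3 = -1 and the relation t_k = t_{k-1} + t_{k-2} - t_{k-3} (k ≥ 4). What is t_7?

-11

Step forward from the initial values:
t_4 = -3;  t_5 = -6;  t_6 = -8;  t_7 = -11.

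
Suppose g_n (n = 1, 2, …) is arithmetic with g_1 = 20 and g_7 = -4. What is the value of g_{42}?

Common difference d = (-4 - 20) / (7 - 1) = -4.
g_n = 20 + (n - 1)·(-4).
g_{42} = 20 + 41·(-4) = -144.

-144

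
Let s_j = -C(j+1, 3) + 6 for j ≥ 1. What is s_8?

C(9, 3) = 84, so s_8 = -78.

-78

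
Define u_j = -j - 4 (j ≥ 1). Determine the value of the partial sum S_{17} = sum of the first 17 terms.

Over j = 1..17: Σj = 153.
Total = (-1)·153 + (-4)·17 = -221.

-221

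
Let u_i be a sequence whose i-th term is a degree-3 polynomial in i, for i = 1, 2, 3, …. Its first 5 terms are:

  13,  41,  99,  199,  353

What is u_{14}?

1st diffs: 28, 58, 100, 154.
2nd diffs: 30, 42, 54.
3rd diffs: 12, 12 (constant).
Newton forward-difference form: u_i = 13 + 28·C(i-1,1) + 30·C(i-1,2) + 12·C(i-1,3).
At i = 14: i-1 = 13, so u_{14} = 13 + 364 + 2340 + 3432 = 6149.

6149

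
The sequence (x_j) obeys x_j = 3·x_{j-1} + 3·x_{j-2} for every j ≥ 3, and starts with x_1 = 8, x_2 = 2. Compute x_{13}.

16032168

x_3 = 30  x_4 = 96  x_5 = 378  …  x_{10} = 294192  x_{11} = 1115370  x_{12} = 4228686  x_{13} = 16032168.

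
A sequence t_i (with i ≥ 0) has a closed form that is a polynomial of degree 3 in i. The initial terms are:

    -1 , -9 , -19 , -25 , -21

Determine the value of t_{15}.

2399

1st diffs: -8, -10, -6, 4.
2nd diffs: -2, 4, 10.
3rd diffs: 6, 6 (constant).
So t_i = i^3 - 4i^2 - 5i - 1.
Evaluating at i = 15 gives t_{15} = 2399.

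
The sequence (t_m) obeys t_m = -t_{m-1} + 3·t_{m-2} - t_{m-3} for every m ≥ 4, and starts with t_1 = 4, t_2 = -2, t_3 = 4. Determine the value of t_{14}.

-83162

Step forward from the initial values:
t_4 = -14;  t_5 = 28;  t_6 = -74;  …;  t_{11} = 5908;  t_{12} = -14270;  t_{13} = 34444;  t_{14} = -83162.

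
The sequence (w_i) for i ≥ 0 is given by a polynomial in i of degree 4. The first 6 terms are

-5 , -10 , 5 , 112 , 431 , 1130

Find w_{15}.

1st diffs: -5, 15, 107, 319, 699.
2nd diffs: 20, 92, 212, 380.
3rd diffs: 72, 120, 168.
4th diffs: 48, 48 (constant).
Newton forward-difference form: w_i = -5 + (-5)·C(i,1) + 20·C(i,2) + 72·C(i,3) + 48·C(i,4).
At i = 15: i = 15, so w_{15} = -5 - 75 + 2100 + 32760 + 65520 = 100300.

100300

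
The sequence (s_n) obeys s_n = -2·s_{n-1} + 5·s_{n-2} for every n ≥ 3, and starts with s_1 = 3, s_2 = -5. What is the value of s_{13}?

s_3 = 25  s_4 = -75  s_5 = 275  …  s_{10} = -131925  s_{11} = 455225  s_{12} = -1570075  s_{13} = 5416275.

5416275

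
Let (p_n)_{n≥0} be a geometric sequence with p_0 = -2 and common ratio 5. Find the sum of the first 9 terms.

p_n = (-2)·5^(n-0).
S = (-2)·(5^9 - 1)/(5 - 1) = (-2)·(1953125 - 1)/(4) = -976562.

-976562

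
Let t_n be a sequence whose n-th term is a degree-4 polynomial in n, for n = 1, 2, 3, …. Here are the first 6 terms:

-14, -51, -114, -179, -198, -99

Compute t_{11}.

1st diffs: -37, -63, -65, -19, 99.
2nd diffs: -26, -2, 46, 118.
3rd diffs: 24, 48, 72.
4th diffs: 24, 24 (constant).
Newton forward-difference form: t_n = -14 + (-37)·C(n-1,1) + (-26)·C(n-1,2) + 24·C(n-1,3) + 24·C(n-1,4).
At n = 11: n-1 = 10, so t_{11} = -14 - 370 - 1170 + 2880 + 5040 = 6366.

6366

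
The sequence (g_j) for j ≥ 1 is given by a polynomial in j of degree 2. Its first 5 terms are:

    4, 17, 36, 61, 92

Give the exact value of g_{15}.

732

1st diffs: 13, 19, 25, 31.
2nd diffs: 6, 6, 6 (constant).
Newton forward-difference form: g_j = 4 + 13·C(j-1,1) + 6·C(j-1,2).
At j = 15: j-1 = 14, so g_{15} = 4 + 182 + 546 = 732.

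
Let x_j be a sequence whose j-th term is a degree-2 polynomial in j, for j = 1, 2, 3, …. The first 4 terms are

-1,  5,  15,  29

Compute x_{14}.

389

1st diffs: 6, 10, 14.
2nd diffs: 4, 4 (constant).
Newton forward-difference form: x_j = -1 + 6·C(j-1,1) + 4·C(j-1,2).
At j = 14: j-1 = 13, so x_{14} = -1 + 78 + 312 = 389.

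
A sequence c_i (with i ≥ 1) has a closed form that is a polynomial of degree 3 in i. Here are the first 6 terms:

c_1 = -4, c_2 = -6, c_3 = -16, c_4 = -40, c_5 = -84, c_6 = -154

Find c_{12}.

-1456

1st diffs: -2, -10, -24, -44, -70.
2nd diffs: -8, -14, -20, -26.
3rd diffs: -6, -6, -6 (constant).
Newton forward-difference form: c_i = -4 + (-2)·C(i-1,1) + (-8)·C(i-1,2) + (-6)·C(i-1,3).
At i = 12: i-1 = 11, so c_{12} = -4 - 22 - 440 - 990 = -1456.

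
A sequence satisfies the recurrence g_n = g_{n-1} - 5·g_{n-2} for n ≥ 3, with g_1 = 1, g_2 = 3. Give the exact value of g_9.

Applying the relation repeatedly:
g_3 = -2; g_4 = -17; g_5 = -7; g_6 = 78; g_7 = 113; g_8 = -277; g_9 = -842.

-842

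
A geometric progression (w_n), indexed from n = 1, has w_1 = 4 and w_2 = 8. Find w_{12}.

Common ratio r = 2.
w_n = 4·2^(n-1).
w_{12} = 4·2^11 = 8192.

8192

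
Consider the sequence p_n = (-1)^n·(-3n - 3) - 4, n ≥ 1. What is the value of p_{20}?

(-1)^20 = 1; -3n - 3 at n=20 is -63; so p_{20} = -67.

-67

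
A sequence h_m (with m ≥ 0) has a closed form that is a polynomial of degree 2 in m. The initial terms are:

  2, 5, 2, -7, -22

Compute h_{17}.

1st diffs: 3, -3, -9, -15.
2nd diffs: -6, -6, -6 (constant).
So h_m = -3m^2 + 6m + 2.
Evaluating at m = 17 gives h_{17} = -763.

-763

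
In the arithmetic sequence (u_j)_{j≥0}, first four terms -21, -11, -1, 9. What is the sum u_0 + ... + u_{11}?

408

Common difference d = 10.
u_j = -21 + (j - 0)·10.
u_{11} = 89; S = 12·(-21 + 89)/2 = 408.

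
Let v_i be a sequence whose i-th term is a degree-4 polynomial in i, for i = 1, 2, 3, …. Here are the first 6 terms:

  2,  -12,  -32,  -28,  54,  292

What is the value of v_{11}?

1st diffs: -14, -20, 4, 82, 238.
2nd diffs: -6, 24, 78, 156.
3rd diffs: 30, 54, 78.
4th diffs: 24, 24 (constant).
Newton forward-difference form: v_i = 2 + (-14)·C(i-1,1) + (-6)·C(i-1,2) + 30·C(i-1,3) + 24·C(i-1,4).
At i = 11: i-1 = 10, so v_{11} = 2 - 140 - 270 + 3600 + 5040 = 8232.

8232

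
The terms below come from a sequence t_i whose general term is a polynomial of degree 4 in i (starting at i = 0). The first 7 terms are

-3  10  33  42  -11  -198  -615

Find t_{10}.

1st diffs: 13, 23, 9, -53, -187, -417.
2nd diffs: 10, -14, -62, -134, -230.
3rd diffs: -24, -48, -72, -96.
4th diffs: -24, -24, -24 (constant).
Newton forward-difference form: t_i = -3 + 13·C(i,1) + 10·C(i,2) + (-24)·C(i,3) + (-24)·C(i,4).
At i = 10: i = 10, so t_{10} = -3 + 130 + 450 - 2880 - 5040 = -7343.

-7343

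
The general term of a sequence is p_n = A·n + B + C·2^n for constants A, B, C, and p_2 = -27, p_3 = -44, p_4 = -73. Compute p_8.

-813

At n = 2, 3, 4: 2A + B + 4C = -27; 3A + B + 8C = -44; 4A + B + 16C = -73.
Subtracting the first from the second: A + 4C = -17.
Subtracting the second from the third: A + 8C = -29.
Solving: C = -3, A = -5, then B = -5.
So p_n = -5·n + (-5) + (-3)·2^n; at n=8 this is -813.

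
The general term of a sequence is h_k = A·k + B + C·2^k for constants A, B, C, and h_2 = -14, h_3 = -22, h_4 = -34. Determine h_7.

-158

The three given values yield: 2A + B + 4C = -14; 3A + B + 8C = -22; 4A + B + 16C = -34.
Subtracting the first from the second: A + 4C = -8.
Subtracting the second from the third: A + 8C = -12.
Solving: C = -1, A = -4, then B = -2.
So h_k = -4·k + (-2) + (-1)·2^k; at k=7 this is -158.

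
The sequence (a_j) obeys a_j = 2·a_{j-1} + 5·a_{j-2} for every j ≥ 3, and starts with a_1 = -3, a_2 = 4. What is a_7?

Applying the relation repeatedly:
a_3 = -7;  a_4 = 6;  a_5 = -23;  a_6 = -16;  a_7 = -147.

-147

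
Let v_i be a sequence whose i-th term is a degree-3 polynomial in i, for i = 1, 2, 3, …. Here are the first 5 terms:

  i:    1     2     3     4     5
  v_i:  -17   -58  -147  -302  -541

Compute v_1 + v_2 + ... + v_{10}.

1st diffs: -41, -89, -155, -239.
2nd diffs: -48, -66, -84.
3rd diffs: -18, -18 (constant).
So v_i = -3i^3 - 6i^2 - 2i - 6.
Continuing: …, -882, -1343, -1942, -2697, …, v_{10} = -3626.
Summing i = 1..10 (10 terms) gives -11555.

-11555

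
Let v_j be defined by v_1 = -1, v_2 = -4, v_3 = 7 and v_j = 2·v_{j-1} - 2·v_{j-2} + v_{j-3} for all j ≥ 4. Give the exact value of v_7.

-1

v_4 = 21  v_5 = 24  v_6 = 13  v_7 = -1.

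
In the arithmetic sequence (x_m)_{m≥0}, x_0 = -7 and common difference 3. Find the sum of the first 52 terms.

x_m = -7 + (m - 0)·3.
x_{51} = 146; S = 52·(-7 + 146)/2 = 3614.

3614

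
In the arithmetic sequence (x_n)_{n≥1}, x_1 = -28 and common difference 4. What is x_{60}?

x_n = -28 + (n - 1)·4.
x_{60} = -28 + 59·4 = 208.

208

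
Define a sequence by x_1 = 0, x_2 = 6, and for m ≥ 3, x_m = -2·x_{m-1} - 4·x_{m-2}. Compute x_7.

0

Applying the relation repeatedly:
x_3 = -12; x_4 = 0; x_5 = 48; x_6 = -96; x_7 = 0.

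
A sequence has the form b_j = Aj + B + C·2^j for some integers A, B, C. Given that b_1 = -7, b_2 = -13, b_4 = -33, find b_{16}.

At j = 1, 2, 4: A + B + 2C = -7; 2A + B + 4C = -13; 4A + B + 16C = -33.
Subtracting the first from the second: A + 2C = -6.
Subtracting the second from the third: 2A + 12C = -20.
Solving: C = -1, A = -4, then B = -1.
So b_j = -4·j + (-1) + (-1)·2^j; at j=16 this is -65601.

-65601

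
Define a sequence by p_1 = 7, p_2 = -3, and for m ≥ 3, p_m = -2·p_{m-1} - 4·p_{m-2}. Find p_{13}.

Applying the relation repeatedly:
p_3 = -22, p_4 = 56, p_5 = -24, …, p_{10} = 3584, p_{11} = -1536, p_{12} = -11264, p_{13} = 28672.

28672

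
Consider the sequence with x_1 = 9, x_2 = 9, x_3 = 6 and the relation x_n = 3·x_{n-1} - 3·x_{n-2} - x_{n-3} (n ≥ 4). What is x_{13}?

12519

Iterate the recurrence:
x_4 = -18; x_5 = -81; x_6 = -195; x_7 = -324; x_8 = -306; x_9 = 249; x_{10} = 1989; x_{11} = 5526; x_{12} = 10362; x_{13} = 12519.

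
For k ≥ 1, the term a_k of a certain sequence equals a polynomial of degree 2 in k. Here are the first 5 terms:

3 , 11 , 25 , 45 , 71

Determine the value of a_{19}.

1065

1st diffs: 8, 14, 20, 26.
2nd diffs: 6, 6, 6 (constant).
Newton forward-difference form: a_k = 3 + 8·C(k-1,1) + 6·C(k-1,2).
At k = 19: k-1 = 18, so a_{19} = 3 + 144 + 918 = 1065.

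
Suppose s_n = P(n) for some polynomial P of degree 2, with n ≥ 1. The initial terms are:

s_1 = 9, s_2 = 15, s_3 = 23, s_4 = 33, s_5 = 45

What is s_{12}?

1st diffs: 6, 8, 10, 12.
2nd diffs: 2, 2, 2 (constant).
Newton forward-difference form: s_n = 9 + 6·C(n-1,1) + 2·C(n-1,2).
At n = 12: n-1 = 11, so s_{12} = 9 + 66 + 110 = 185.

185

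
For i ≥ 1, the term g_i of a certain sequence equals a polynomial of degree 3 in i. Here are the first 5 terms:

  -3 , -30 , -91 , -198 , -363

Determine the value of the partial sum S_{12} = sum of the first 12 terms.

1st diffs: -27, -61, -107, -165.
2nd diffs: -34, -46, -58.
3rd diffs: -12, -12 (constant).
Newton forward-difference form: g_i = -3 + (-27)·C(i-1,1) + (-34)·C(i-1,2) + (-12)·C(i-1,3).
Continuing: …, -598, -915, -1326, -1843, …, g_{12} = -4150.
Summing i = 1..12 (12 terms) gives -15238.

-15238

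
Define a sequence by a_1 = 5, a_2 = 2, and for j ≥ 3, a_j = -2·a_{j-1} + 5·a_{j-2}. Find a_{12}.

-881112

a_3 = 21;  a_4 = -32;  a_5 = 169;  a_6 = -498;  a_7 = 1841;  a_8 = -6172;  a_9 = 21549;  a_{10} = -73958;  a_{11} = 255661;  a_{12} = -881112.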